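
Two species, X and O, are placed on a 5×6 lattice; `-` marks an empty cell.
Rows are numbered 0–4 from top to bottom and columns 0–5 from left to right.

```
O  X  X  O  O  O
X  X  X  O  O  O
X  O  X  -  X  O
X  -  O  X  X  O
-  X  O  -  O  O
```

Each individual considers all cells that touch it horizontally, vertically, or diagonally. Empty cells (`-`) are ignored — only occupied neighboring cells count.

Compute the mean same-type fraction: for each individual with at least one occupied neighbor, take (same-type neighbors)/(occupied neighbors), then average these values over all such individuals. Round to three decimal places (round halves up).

0.562

(0,0)O 0/3
(0,1)X 4/5
(0,2)X 3/5
(0,3)O 3/5
(0,4)O 5/5
(0,5)O 3/3
(1,0)X 3/5
(1,1)X 6/8
(1,2)X 4/7
(1,3)O 3/7
(1,4)O 6/7
(1,5)O 4/5
(2,0)X 3/4
(2,1)O 1/7
(2,2)X 3/6
(2,4)X 2/7
(2,5)O 3/5
(3,0)X 2/3
(3,2)O 2/5
(3,3)X 3/6
(3,4)X 2/6
(3,5)O 3/5
(4,1)X 1/3
(4,2)O 1/3
(4,4)O 2/4
(4,5)O 2/3
Sum over 26 individuals: 0/3 + 4/5 + 3/5 + 3/5 + 5/5 + 3/3 + 3/5 + 6/8 + 4/7 + 3/7 + 6/7 + 4/5 + 3/4 + 1/7 + 3/6 + 2/7 + 3/5 + 2/3 + 2/5 + 3/6 + 2/6 + 3/5 + 1/3 + 1/3 + 2/4 + 2/3 = 307/21; mean = 307/21 ÷ 26 = 307/546 = 0.562271… → 0.562.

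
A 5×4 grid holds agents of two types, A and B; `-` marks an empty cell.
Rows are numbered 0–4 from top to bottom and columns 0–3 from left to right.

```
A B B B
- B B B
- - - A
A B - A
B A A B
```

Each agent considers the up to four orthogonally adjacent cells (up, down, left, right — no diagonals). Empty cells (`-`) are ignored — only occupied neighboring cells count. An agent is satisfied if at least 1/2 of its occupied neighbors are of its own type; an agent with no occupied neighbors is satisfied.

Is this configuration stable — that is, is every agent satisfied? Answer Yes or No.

No

(0,0)A 0/1 unhappy
(0,1)B 2/3 ok
(0,2)B 3/3 ok
(0,3)B 2/2 ok
(1,1)B 2/2 ok
(1,2)B 3/3 ok
(1,3)B 2/3 ok
(2,3)A 1/2 ok
(3,0)A 0/2 unhappy
(3,1)B 0/2 unhappy
(3,3)A 1/2 ok
(4,0)B 0/2 unhappy
(4,1)A 1/3 unhappy
(4,2)A 1/2 ok
(4,3)B 0/2 unhappy
For instance (0,0) has only 0/1 same-type neighbors, below 1/2.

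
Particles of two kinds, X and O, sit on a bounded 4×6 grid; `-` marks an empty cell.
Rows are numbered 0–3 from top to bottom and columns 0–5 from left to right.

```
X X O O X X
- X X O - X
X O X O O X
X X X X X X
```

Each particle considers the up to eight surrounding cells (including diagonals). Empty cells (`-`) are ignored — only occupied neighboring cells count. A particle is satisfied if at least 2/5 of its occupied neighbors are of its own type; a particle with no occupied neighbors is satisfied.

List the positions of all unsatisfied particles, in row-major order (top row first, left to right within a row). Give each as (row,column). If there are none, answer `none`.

(1,2), (2,1), (2,3), (2,4)

Row 0: (0,0)X 2/2 ok · (0,1)X 3/4 ok · (0,2)O 2/5 ok · (0,3)O 2/4 ok · (0,4)X 2/4 ok · (0,5)X 2/2 ok
Row 1: (1,1)X 5/7 ok · (1,2)X 3/8 unhappy · (1,3)O 4/7 ok · (1,5)X 3/4 ok
Row 2: (2,0)X 3/4 ok · (2,1)O 0/7 unhappy · (2,2)X 5/8 ok · (2,3)O 2/7 unhappy · (2,4)O 2/7 unhappy · (2,5)X 3/4 ok
Row 3: (3,0)X 2/3 ok · (3,1)X 4/5 ok · (3,2)X 3/5 ok · (3,3)X 3/5 ok · (3,4)X 3/5 ok · (3,5)X 2/3 ok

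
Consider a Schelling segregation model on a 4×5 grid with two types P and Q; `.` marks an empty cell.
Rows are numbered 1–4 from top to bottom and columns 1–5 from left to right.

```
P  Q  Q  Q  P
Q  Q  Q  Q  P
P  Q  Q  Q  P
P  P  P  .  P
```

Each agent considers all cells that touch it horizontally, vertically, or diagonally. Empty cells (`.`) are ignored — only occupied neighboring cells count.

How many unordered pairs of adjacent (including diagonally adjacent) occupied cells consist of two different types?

20

Scan each occupied cell's neighbors to the right and below (and the two forward diagonals) so each pair is counted once.
Row 1: P(1,1)–Q(1,2)≠ P(1,1)–Q(2,1)≠ P(1,1)–Q(2,2)≠ Q(1,2)–Q(1,3)= Q(1,2)–Q(2,2)= Q(1,2)–Q(2,3)= Q(1,2)–Q(2,1)= Q(1,3)–Q(1,4)= Q(1,3)–Q(2,3)= Q(1,3)–Q(2,4)= Q(1,3)–Q(2,2)= Q(1,4)–P(1,5)≠ Q(1,4)–Q(2,4)= Q(1,4)–P(2,5)≠ Q(1,4)–Q(2,3)= P(1,5)–P(2,5)= P(1,5)–Q(2,4)≠  → 6/17 unlike.
Row 2: Q(2,1)–Q(2,2)= Q(2,1)–P(3,1)≠ Q(2,1)–Q(3,2)= Q(2,2)–Q(2,3)= Q(2,2)–Q(3,2)= Q(2,2)–Q(3,3)= Q(2,2)–P(3,1)≠ Q(2,3)–Q(2,4)= Q(2,3)–Q(3,3)= Q(2,3)–Q(3,4)= Q(2,3)–Q(3,2)= Q(2,4)–P(2,5)≠ Q(2,4)–Q(3,4)= Q(2,4)–P(3,5)≠ Q(2,4)–Q(3,3)= P(2,5)–P(3,5)= P(2,5)–Q(3,4)≠  → 5/17 unlike.
Row 3: P(3,1)–Q(3,2)≠ P(3,1)–P(4,1)= P(3,1)–P(4,2)= Q(3,2)–Q(3,3)= Q(3,2)–P(4,2)≠ Q(3,2)–P(4,3)≠ Q(3,2)–P(4,1)≠ Q(3,3)–Q(3,4)= Q(3,3)–P(4,3)≠ Q(3,3)–P(4,2)≠ Q(3,4)–P(3,5)≠ Q(3,4)–P(4,5)≠ Q(3,4)–P(4,3)≠ P(3,5)–P(4,5)=  → 9/14 unlike.
Row 4: P(4,1)–P(4,2)= P(4,2)–P(4,3)=  → 0/2 unlike.
Total adjacent occupied pairs: 50; unlike-type pairs: 20.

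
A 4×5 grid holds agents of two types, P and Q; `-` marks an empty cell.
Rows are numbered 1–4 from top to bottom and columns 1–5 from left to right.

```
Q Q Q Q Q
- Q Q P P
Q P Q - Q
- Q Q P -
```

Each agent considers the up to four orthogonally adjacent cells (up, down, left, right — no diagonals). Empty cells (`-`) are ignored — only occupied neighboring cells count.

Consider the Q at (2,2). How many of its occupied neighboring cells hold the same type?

2

Occupied neighbors of (2,2): (1,2)=Q, (3,2)=P, (2,3)=Q.
Same type (Q): 2 of 3.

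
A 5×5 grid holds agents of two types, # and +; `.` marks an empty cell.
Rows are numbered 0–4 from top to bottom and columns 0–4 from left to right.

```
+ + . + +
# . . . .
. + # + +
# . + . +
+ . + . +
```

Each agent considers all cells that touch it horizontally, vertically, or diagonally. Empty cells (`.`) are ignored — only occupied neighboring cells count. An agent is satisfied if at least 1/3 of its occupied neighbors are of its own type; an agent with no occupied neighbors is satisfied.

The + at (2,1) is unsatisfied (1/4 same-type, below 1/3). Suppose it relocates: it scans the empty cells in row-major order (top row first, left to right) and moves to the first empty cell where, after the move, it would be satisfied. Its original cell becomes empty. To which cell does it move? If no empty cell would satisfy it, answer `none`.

Vacating (2,1). Empty cells in order:
  (0,2): 2/2 same-type → satisfied — stop here.

(0,2)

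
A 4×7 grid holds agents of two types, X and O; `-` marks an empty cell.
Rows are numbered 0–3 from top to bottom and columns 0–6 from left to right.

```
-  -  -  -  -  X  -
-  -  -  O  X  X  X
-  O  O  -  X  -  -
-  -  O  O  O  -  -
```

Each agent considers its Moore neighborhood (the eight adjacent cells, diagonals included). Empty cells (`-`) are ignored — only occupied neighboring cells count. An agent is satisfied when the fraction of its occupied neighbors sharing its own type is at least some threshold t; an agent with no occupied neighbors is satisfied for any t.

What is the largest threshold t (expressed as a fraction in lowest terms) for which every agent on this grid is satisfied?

1/3

(0,5)X 3/3
(1,3)O 1/3
(1,4)X 3/4
(1,5)X 4/4
(1,6)X 2/2
(2,1)O 2/2
(2,2)O 4/4
(2,4)X 2/5
(3,2)O 3/3
(3,3)O 3/4
(3,4)O 1/2
The smallest same-type fraction is 1/3 at (1,3), which reduces to 1/3. Any threshold above that leaves this agent unsatisfied.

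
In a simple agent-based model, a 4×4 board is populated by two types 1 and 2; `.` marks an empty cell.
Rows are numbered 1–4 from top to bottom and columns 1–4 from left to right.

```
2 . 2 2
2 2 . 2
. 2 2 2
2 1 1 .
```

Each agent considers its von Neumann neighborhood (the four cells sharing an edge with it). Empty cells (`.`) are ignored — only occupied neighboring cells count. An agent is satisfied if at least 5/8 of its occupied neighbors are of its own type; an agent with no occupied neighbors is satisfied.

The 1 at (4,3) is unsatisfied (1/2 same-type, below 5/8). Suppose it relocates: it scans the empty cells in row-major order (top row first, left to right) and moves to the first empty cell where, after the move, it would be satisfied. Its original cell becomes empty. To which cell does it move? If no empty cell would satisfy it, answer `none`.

none

Vacating (4,3). Empty cells in order:
  (1,2): 0/3 same-type → still unsatisfied.
  (2,3): 0/4 same-type → still unsatisfied.
  (3,1): 0/3 same-type → still unsatisfied.
  (4,4): 0/1 same-type → still unsatisfied.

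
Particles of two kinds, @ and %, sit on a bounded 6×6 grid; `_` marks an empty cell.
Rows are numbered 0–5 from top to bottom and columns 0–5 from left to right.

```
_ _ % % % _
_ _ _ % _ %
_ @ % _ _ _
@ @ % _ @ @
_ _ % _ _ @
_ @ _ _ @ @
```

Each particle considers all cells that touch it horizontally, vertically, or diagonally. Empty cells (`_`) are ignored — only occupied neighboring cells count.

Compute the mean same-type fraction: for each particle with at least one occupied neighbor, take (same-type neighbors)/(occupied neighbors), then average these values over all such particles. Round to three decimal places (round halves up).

Row 0: (0,2)% 2/2 · (0,3)% 3/3 · (0,4)% 3/3
Row 1: (1,3)% 4/4 · (1,5)% 1/1
Row 2: (2,1)@ 2/4 · (2,2)% 2/4
Row 3: (3,0)@ 2/2 · (3,1)@ 2/5 · (3,2)% 2/4 · (3,4)@ 2/2 · (3,5)@ 2/2
Row 4: (4,2)% 1/3 · (4,5)@ 4/4
Row 5: (5,1)@ 0/1 · (5,4)@ 2/2 · (5,5)@ 2/2
Sum over 17 particles: 2/2 + 3/3 + 3/3 + 4/4 + 1/1 + 2/4 + 2/4 + 2/2 + 2/5 + 2/4 + 2/2 + 2/2 + 1/3 + 4/4 + 0/1 + 2/2 + 2/2 = 397/30; mean = 397/30 ÷ 17 = 397/510 = 0.778431… → 0.778.

0.778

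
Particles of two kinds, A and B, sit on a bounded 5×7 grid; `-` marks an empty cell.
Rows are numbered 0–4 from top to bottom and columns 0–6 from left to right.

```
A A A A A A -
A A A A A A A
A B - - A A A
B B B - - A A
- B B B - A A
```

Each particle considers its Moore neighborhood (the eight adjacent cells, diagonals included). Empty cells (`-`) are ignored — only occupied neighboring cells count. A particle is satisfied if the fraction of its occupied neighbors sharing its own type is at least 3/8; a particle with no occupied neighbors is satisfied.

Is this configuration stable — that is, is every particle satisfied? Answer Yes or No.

(0,0)A 3/3 ✓
(0,1)A 5/5 ✓
(0,2)A 5/5 ✓
(0,3)A 5/5 ✓
(0,4)A 5/5 ✓
(0,5)A 4/4 ✓
(1,0)A 4/5 ✓
(1,1)A 6/7 ✓
(1,2)A 5/6 ✓
(1,3)A 6/6 ✓
(1,4)A 7/7 ✓
(1,5)A 7/7 ✓
(1,6)A 4/4 ✓
(2,0)A 2/5 ✓
(2,1)B 3/7 ✓
(2,4)A 5/5 ✓
(2,5)A 7/7 ✓
(2,6)A 5/5 ✓
(3,0)B 3/4 ✓
(3,1)B 5/6 ✓
(3,2)B 5/5 ✓
(3,5)A 6/6 ✓
(3,6)A 5/5 ✓
(4,1)B 4/4 ✓
(4,2)B 4/4 ✓
(4,3)B 2/2 ✓
(4,5)A 3/3 ✓
(4,6)A 3/3 ✓
All meet the threshold, so the configuration is stable.

Yes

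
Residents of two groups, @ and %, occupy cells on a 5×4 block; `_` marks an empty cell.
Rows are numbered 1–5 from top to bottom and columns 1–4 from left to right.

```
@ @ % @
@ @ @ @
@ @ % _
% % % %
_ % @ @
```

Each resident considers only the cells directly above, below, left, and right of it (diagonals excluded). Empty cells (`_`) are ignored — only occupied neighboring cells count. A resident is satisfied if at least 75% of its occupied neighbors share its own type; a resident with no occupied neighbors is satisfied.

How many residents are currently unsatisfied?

12

Row 1: (1,1)@ 2/2 ✓ · (1,2)@ 2/3 ✗ · (1,3)% 0/3 ✗ · (1,4)@ 1/2 ✗
Row 2: (2,1)@ 3/3 ✓ · (2,2)@ 4/4 ✓ · (2,3)@ 2/4 ✗ · (2,4)@ 2/2 ✓
Row 3: (3,1)@ 2/3 ✗ · (3,2)@ 2/4 ✗ · (3,3)% 1/3 ✗
Row 4: (4,1)% 1/2 ✗ · (4,2)% 3/4 ✓ · (4,3)% 3/4 ✓ · (4,4)% 1/2 ✗
Row 5: (5,2)% 1/2 ✗ · (5,3)@ 1/3 ✗ · (5,4)@ 1/2 ✗
Unsatisfied: (1,2), (1,3), (1,4), (2,3), (3,1), (3,2), (3,3), (4,1), (4,4), (5,2), (5,3), (5,4) — 12 in total.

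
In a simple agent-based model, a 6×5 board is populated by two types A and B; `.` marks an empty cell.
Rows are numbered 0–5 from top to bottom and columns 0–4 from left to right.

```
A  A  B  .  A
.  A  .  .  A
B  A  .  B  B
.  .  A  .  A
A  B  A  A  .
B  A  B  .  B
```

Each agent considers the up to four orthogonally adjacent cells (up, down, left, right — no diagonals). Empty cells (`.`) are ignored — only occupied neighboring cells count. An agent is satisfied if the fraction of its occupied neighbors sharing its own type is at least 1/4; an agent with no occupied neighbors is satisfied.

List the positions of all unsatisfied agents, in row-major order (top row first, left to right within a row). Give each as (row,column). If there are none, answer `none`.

(0,2), (2,0), (3,4), (4,0), (4,1), (5,0), (5,1), (5,2)

(0,0)A 1/1 satisfied
(0,1)A 2/3 satisfied
(0,2)B 0/1 not
(0,4)A 1/1 satisfied
(1,1)A 2/2 satisfied
(1,4)A 1/2 satisfied
(2,0)B 0/1 not
(2,1)A 1/2 satisfied
(2,3)B 1/1 satisfied
(2,4)B 1/3 satisfied
(3,2)A 1/1 satisfied
(3,4)A 0/1 not
(4,0)A 0/2 not
(4,1)B 0/3 not
(4,2)A 2/4 satisfied
(4,3)A 1/1 satisfied
(5,0)B 0/2 not
(5,1)A 0/3 not
(5,2)B 0/2 not
(5,4)B 0/0 satisfied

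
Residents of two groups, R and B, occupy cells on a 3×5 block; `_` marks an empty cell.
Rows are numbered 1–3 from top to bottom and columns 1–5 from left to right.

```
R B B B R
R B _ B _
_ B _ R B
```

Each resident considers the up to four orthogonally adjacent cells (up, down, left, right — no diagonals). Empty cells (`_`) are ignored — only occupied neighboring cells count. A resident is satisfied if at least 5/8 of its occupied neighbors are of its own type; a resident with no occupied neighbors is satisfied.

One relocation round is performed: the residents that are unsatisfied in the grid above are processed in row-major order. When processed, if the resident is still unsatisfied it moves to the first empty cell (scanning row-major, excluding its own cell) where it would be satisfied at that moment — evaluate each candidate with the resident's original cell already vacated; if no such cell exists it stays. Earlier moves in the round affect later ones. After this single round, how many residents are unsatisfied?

Initially unsatisfied (in order): (1,1), (1,5), (2,1), (2,4), (3,4), (3,5).
  (1,1): no empty cell satisfies it; stays.
  (1,5): no empty cell satisfies it; stays.
  (2,1): no empty cell satisfies it; stays.
  (2,4) → (2,3).
  (3,4): no empty cell satisfies it; stays.
  (3,5) → (2,4).
Resulting grid:
R B B B R
R B B B _
_ B _ R _
Unsatisfied now: (1,1), (1,5), (2,1), (3,4).

4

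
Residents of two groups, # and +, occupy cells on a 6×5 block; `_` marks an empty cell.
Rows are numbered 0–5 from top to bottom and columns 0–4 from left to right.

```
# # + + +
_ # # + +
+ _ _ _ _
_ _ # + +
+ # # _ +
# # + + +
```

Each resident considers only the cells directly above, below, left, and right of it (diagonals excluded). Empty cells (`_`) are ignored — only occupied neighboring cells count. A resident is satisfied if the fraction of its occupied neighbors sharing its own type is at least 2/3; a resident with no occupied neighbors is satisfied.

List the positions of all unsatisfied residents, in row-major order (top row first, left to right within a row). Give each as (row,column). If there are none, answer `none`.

Row 0: (0,0)# 1/1 satisfied · (0,1)# 2/3 satisfied · (0,2)+ 1/3 not · (0,3)+ 3/3 satisfied · (0,4)+ 2/2 satisfied
Row 1: (1,1)# 2/2 satisfied · (1,2)# 1/3 not · (1,3)+ 2/3 satisfied · (1,4)+ 2/2 satisfied
Row 2: (2,0)+ 0/0 satisfied
Row 3: (3,2)# 1/2 not · (3,3)+ 1/2 not · (3,4)+ 2/2 satisfied
Row 4: (4,0)+ 0/2 not · (4,1)# 2/3 satisfied · (4,2)# 2/3 satisfied · (4,4)+ 2/2 satisfied
Row 5: (5,0)# 1/2 not · (5,1)# 2/3 satisfied · (5,2)+ 1/3 not · (5,3)+ 2/2 satisfied · (5,4)+ 2/2 satisfied

(0,2), (1,2), (3,2), (3,3), (4,0), (5,0), (5,2)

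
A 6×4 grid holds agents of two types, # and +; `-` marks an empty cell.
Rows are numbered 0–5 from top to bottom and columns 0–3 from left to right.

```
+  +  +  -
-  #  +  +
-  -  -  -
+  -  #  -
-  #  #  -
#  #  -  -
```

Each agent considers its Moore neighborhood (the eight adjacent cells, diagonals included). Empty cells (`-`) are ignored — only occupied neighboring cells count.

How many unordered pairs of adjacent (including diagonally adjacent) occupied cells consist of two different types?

5

Scan each occupied cell's neighbors to the right and below (and the two forward diagonals) so each pair is counted once.
Row 0: +(0,0)–+(0,1)= +(0,0)–#(1,1)≠ +(0,1)–+(0,2)= +(0,1)–#(1,1)≠ +(0,1)–+(1,2)= +(0,2)–+(1,2)= +(0,2)–+(1,3)= +(0,2)–#(1,1)≠  → 3/8 unlike.
Row 1: #(1,1)–+(1,2)≠ +(1,2)–+(1,3)=  → 1/2 unlike.
Row 3: +(3,0)–#(4,1)≠ #(3,2)–#(4,2)= #(3,2)–#(4,1)=  → 1/3 unlike.
Row 4: #(4,1)–#(4,2)= #(4,1)–#(5,1)= #(4,1)–#(5,0)= #(4,2)–#(5,1)=  → 0/4 unlike.
Row 5: #(5,0)–#(5,1)=  → 0/1 unlike.
Total adjacent occupied pairs: 18; unlike-type pairs: 5.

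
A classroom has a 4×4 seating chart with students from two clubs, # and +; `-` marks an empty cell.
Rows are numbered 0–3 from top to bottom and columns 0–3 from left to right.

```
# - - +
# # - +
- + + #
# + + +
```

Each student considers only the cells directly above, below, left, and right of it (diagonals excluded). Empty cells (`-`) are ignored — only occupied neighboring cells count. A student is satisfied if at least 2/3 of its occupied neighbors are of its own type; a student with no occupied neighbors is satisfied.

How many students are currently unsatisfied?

5

(0,0)# 1/1 ok
(0,3)+ 1/1 ok
(1,0)# 2/2 ok
(1,1)# 1/2 unhappy
(1,3)+ 1/2 unhappy
(2,1)+ 2/3 ok
(2,2)+ 2/3 ok
(2,3)# 0/3 unhappy
(3,0)# 0/1 unhappy
(3,1)+ 2/3 ok
(3,2)+ 3/3 ok
(3,3)+ 1/2 unhappy
Unsatisfied: (1,1), (1,3), (2,3), (3,0), (3,3) — 5 in total.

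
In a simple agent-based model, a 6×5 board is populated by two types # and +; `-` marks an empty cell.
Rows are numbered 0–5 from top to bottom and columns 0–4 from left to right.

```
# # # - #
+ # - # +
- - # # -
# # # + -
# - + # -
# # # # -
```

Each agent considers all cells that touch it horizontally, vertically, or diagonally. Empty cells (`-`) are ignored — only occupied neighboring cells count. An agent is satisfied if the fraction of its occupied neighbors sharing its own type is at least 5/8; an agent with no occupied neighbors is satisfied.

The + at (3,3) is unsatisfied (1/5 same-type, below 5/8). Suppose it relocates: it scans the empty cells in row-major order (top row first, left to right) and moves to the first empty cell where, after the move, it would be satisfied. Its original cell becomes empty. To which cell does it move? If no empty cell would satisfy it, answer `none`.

none

Vacating (3,3). Empty cells in order:
  (0,3): 1/4 same-type → still unsatisfied.
  (1,2): 0/6 same-type → still unsatisfied.
  (2,0): 1/4 same-type → still unsatisfied.
  (2,1): 1/6 same-type → still unsatisfied.
  (2,4): 1/3 same-type → still unsatisfied.
  (3,4): 0/2 same-type → still unsatisfied.
  (4,1): 1/8 same-type → still unsatisfied.
  (4,4): 0/2 same-type → still unsatisfied.
  (5,4): 0/2 same-type → still unsatisfied.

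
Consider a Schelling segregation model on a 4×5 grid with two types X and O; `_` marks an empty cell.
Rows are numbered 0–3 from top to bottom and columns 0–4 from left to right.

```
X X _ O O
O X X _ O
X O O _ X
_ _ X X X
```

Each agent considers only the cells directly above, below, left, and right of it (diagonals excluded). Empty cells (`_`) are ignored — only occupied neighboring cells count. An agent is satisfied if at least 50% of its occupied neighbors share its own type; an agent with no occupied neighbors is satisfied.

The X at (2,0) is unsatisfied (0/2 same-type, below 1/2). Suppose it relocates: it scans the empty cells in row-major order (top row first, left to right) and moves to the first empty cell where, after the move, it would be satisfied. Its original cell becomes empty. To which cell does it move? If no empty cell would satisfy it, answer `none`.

Vacating (2,0). Empty cells in order:
  (0,2): 2/3 same-type → satisfied — stop here.

(0,2)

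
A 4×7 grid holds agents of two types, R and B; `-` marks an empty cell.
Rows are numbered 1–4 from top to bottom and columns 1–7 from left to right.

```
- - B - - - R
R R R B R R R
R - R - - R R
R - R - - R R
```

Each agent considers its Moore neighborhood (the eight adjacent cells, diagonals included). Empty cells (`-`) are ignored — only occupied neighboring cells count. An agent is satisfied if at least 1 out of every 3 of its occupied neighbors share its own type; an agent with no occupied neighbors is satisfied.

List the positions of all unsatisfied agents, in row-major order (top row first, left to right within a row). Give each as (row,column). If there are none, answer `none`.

Row 1: (1,3)B 1/3 satisfied · (1,7)R 2/2 satisfied
Row 2: (2,1)R 2/2 satisfied · (2,2)R 4/5 satisfied · (2,3)R 2/4 satisfied · (2,4)B 1/4 not · (2,5)R 2/3 satisfied · (2,6)R 5/5 satisfied · (2,7)R 4/4 satisfied
Row 3: (3,1)R 3/3 satisfied · (3,3)R 3/4 satisfied · (3,6)R 6/6 satisfied · (3,7)R 5/5 satisfied
Row 4: (4,1)R 1/1 satisfied · (4,3)R 1/1 satisfied · (4,6)R 3/3 satisfied · (4,7)R 3/3 satisfied

(2,4)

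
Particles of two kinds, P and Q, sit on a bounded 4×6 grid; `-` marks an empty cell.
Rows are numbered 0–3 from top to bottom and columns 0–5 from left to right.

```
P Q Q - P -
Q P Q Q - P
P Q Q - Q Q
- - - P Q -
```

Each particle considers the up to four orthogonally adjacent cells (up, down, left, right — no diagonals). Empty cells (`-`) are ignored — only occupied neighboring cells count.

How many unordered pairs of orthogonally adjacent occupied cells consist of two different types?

Scan each occupied cell's neighbors to the right and below so each pair is counted once.
Row 0: P(0,0)–Q(0,1)≠ P(0,0)–Q(1,0)≠ Q(0,1)–Q(0,2)= Q(0,1)–P(1,1)≠ Q(0,2)–Q(1,2)=  → 3/5 unlike.
Row 1: Q(1,0)–P(1,1)≠ Q(1,0)–P(2,0)≠ P(1,1)–Q(1,2)≠ P(1,1)–Q(2,1)≠ Q(1,2)–Q(1,3)= Q(1,2)–Q(2,2)= P(1,5)–Q(2,5)≠  → 5/7 unlike.
Row 2: P(2,0)–Q(2,1)≠ Q(2,1)–Q(2,2)= Q(2,4)–Q(2,5)= Q(2,4)–Q(3,4)=  → 1/4 unlike.
Row 3: P(3,3)–Q(3,4)≠  → 1/1 unlike.
Total adjacent occupied pairs: 17; unlike-type pairs: 10.

10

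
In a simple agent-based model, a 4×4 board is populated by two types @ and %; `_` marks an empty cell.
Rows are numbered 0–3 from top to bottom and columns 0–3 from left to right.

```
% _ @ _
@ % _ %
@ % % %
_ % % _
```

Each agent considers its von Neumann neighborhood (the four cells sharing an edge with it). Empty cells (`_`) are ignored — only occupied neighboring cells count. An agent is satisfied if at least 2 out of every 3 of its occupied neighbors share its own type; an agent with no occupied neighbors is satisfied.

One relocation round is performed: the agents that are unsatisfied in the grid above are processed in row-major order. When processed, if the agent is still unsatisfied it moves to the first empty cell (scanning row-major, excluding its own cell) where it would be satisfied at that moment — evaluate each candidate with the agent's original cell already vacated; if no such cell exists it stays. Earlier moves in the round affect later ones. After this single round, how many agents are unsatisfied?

Initially unsatisfied (in order): (0,0), (1,0), (1,1), (2,0).
  (0,0) → (1,2).
  (1,0) → (0,0).
  (1,1): now satisfied by earlier moves; stays.
  (2,0) → (0,1).
Resulting grid:
@ @ @ _
_ % % %
_ % % %
_ % % _
Unsatisfied now: (0,2).

1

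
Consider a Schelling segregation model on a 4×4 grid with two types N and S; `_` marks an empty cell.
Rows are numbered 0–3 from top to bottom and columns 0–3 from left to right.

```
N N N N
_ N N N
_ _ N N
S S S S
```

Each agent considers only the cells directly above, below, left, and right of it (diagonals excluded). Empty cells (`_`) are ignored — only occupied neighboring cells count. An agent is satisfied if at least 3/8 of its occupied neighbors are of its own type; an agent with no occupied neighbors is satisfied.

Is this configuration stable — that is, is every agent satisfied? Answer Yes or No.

Row 0: (0,0)N 1/1 satisfied · (0,1)N 3/3 satisfied · (0,2)N 3/3 satisfied · (0,3)N 2/2 satisfied
Row 1: (1,1)N 2/2 satisfied · (1,2)N 4/4 satisfied · (1,3)N 3/3 satisfied
Row 2: (2,2)N 2/3 satisfied · (2,3)N 2/3 satisfied
Row 3: (3,0)S 1/1 satisfied · (3,1)S 2/2 satisfied · (3,2)S 2/3 satisfied · (3,3)S 1/2 satisfied
All meet the threshold, so the configuration is stable.

Yes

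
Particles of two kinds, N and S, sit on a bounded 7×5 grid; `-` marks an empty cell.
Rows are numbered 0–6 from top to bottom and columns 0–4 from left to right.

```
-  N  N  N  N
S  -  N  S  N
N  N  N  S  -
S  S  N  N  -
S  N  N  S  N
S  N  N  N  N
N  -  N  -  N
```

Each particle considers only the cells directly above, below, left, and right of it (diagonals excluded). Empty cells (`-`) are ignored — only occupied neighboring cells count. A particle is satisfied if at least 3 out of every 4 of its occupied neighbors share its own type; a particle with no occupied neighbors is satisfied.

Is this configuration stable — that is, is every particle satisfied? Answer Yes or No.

No

(0,1)N 1/1 satisfied
(0,2)N 3/3 satisfied
(0,3)N 2/3 not
(0,4)N 2/2 satisfied
(1,0)S 0/1 not
(1,2)N 2/3 not
(1,3)S 1/4 not
(1,4)N 1/2 not
(2,0)N 1/3 not
(2,1)N 2/3 not
(2,2)N 3/4 satisfied
(2,3)S 1/3 not
(3,0)S 2/3 not
(3,1)S 1/4 not
(3,2)N 3/4 satisfied
(3,3)N 1/3 not
(4,0)S 2/3 not
(4,1)N 2/4 not
(4,2)N 3/4 satisfied
(4,3)S 0/4 not
(4,4)N 1/2 not
(5,0)S 1/3 not
(5,1)N 2/3 not
(5,2)N 4/4 satisfied
(5,3)N 2/3 not
(5,4)N 3/3 satisfied
(6,0)N 0/1 not
(6,2)N 1/1 satisfied
(6,4)N 1/1 satisfied
For instance (0,3) has only 2/3 same-type neighbors, below 3/4.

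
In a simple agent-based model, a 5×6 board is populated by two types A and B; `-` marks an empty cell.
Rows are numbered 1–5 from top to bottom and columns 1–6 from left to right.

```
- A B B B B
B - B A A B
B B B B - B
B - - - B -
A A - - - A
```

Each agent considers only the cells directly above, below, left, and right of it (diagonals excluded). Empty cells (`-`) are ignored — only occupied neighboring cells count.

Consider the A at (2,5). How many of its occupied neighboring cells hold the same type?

Occupied neighbors of (2,5): (1,5)=B, (2,4)=A, (2,6)=B.
Same type (A): 1 of 3.

1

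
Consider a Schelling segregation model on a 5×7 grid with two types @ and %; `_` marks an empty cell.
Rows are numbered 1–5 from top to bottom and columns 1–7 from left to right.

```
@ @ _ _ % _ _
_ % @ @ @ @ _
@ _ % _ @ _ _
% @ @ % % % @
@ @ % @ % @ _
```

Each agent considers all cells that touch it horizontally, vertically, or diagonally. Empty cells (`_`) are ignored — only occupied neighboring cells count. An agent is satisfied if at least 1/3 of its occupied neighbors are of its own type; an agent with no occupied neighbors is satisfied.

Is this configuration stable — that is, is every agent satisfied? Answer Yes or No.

No

(1,1)@ 1/2 ✓
(1,2)@ 2/3 ✓
(1,5)% 0/3 ✗
(2,2)% 1/5 ✗
(2,3)@ 2/4 ✓
(2,4)@ 3/5 ✓
(2,5)@ 3/4 ✓
(2,6)@ 2/3 ✓
(3,1)@ 1/3 ✓
(3,3)% 2/6 ✓
(3,5)@ 3/6 ✓
(4,1)% 0/4 ✗
(4,2)@ 4/7 ✓
(4,3)@ 3/6 ✓
(4,4)% 4/7 ✓
(4,5)% 3/6 ✓
(4,6)% 2/5 ✓
(4,7)@ 1/2 ✓
(5,1)@ 2/3 ✓
(5,2)@ 3/5 ✓
(5,3)% 1/5 ✗
(5,4)@ 1/5 ✗
(5,5)% 3/5 ✓
(5,6)@ 1/4 ✗
For instance (1,5) has only 0/3 same-type neighbors, below 1/3.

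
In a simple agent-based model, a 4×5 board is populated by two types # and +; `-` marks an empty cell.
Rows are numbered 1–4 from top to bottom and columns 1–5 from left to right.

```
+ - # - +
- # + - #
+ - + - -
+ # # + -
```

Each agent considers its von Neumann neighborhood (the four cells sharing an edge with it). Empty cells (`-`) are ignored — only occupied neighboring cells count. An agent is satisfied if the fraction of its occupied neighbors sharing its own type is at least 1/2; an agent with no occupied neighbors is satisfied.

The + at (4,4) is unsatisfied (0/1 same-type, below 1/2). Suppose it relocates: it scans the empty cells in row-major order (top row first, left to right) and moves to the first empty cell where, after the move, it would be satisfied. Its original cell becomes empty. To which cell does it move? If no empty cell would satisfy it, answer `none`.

Vacating (4,4). Empty cells in order:
  (1,2): 1/3 same-type → still unsatisfied.
  (1,4): 1/2 same-type → satisfied — stop here.

(1,4)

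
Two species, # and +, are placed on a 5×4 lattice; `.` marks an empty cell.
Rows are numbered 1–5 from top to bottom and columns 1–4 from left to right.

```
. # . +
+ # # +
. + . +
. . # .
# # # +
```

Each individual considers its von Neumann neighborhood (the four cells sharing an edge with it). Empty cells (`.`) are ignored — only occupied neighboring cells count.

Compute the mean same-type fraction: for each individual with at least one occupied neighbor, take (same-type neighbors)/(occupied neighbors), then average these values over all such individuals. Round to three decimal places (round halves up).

0.641

(1,2)# 1/1
(1,4)+ 1/1
(2,1)+ 0/1
(2,2)# 2/4
(2,3)# 1/2
(2,4)+ 2/3
(3,2)+ 0/1
(3,4)+ 1/1
(4,3)# 1/1
(5,1)# 1/1
(5,2)# 2/2
(5,3)# 2/3
(5,4)+ 0/1
Sum over 13 individuals: 1/1 + 1/1 + 0/1 + 2/4 + 1/2 + 2/3 + 0/1 + 1/1 + 1/1 + 1/1 + 2/2 + 2/3 + 0/1 = 25/3; mean = 25/3 ÷ 13 = 25/39 = 0.641025… → 0.641.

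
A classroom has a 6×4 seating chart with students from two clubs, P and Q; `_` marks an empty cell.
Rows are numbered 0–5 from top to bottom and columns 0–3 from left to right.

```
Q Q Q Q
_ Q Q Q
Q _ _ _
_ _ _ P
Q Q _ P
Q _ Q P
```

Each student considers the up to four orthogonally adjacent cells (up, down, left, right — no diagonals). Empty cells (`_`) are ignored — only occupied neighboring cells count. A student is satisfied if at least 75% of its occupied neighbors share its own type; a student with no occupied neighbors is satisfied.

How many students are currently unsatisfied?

2

(0,0)Q 1/1 satisfied
(0,1)Q 3/3 satisfied
(0,2)Q 3/3 satisfied
(0,3)Q 2/2 satisfied
(1,1)Q 2/2 satisfied
(1,2)Q 3/3 satisfied
(1,3)Q 2/2 satisfied
(2,0)Q 0/0 satisfied
(3,3)P 1/1 satisfied
(4,0)Q 2/2 satisfied
(4,1)Q 1/1 satisfied
(4,3)P 2/2 satisfied
(5,0)Q 1/1 satisfied
(5,2)Q 0/1 not
(5,3)P 1/2 not
Unsatisfied: (5,2), (5,3) — 2 in total.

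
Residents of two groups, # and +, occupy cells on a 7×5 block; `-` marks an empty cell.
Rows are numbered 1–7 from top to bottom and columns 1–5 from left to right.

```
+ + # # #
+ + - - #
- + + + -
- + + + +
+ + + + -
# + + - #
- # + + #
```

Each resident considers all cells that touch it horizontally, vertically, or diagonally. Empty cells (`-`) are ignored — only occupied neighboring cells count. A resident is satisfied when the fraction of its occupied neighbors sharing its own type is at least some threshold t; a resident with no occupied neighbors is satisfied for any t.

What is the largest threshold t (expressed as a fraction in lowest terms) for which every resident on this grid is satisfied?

(1,1)+ 3/3
(1,2)+ 3/4
(1,3)# 1/3
(1,4)# 3/3
(1,5)# 2/2
(2,1)+ 4/4
(2,2)+ 5/6
(2,5)# 2/3
(3,2)+ 5/5
(3,3)+ 6/6
(3,4)+ 4/5
(4,2)+ 6/6
(4,3)+ 8/8
(4,4)+ 6/6
(4,5)+ 3/3
(5,1)+ 3/4
(5,2)+ 6/7
(5,3)+ 7/7
(5,4)+ 5/6
(6,1)# 1/4
(6,2)+ 5/7
(6,3)+ 6/7
(6,5)# 1/3
(7,2)# 1/4
(7,3)+ 3/4
(7,4)+ 2/4
(7,5)# 1/2
The smallest same-type fraction is 1/4 at (6,1), which reduces to 1/4. Any threshold above that leaves this resident unsatisfied.

1/4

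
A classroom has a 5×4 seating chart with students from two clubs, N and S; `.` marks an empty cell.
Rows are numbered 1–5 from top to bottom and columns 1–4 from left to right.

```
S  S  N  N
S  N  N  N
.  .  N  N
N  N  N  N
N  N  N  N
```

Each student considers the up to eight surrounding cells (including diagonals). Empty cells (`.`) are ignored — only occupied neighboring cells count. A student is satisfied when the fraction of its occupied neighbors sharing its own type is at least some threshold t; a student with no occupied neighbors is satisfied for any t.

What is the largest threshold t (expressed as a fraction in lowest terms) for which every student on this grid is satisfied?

2/5

(1,1)S 2/3
(1,2)S 2/5
(1,3)N 4/5
(1,4)N 3/3
(2,1)S 2/3
(2,2)N 3/6
(2,3)N 6/7
(2,4)N 5/5
(3,3)N 7/7
(3,4)N 5/5
(4,1)N 3/3
(4,2)N 6/6
(4,3)N 7/7
(4,4)N 5/5
(5,1)N 3/3
(5,2)N 5/5
(5,3)N 5/5
(5,4)N 3/3
The smallest same-type fraction is 2/5 at (1,2), which reduces to 2/5. Any threshold above that leaves this student unsatisfied.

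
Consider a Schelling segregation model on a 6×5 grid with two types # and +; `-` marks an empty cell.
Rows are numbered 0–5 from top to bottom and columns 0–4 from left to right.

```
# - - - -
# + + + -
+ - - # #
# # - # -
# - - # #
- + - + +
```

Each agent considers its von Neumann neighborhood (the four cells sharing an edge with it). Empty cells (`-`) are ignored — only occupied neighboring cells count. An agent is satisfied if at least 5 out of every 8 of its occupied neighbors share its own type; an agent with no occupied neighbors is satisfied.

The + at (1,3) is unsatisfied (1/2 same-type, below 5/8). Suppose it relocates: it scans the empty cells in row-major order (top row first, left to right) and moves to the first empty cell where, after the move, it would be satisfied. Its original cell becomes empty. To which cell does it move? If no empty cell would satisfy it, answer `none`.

Vacating (1,3). Empty cells in order:
  (0,1): 1/2 same-type → still unsatisfied.
  (0,2): 1/1 same-type → satisfied — stop here.

(0,2)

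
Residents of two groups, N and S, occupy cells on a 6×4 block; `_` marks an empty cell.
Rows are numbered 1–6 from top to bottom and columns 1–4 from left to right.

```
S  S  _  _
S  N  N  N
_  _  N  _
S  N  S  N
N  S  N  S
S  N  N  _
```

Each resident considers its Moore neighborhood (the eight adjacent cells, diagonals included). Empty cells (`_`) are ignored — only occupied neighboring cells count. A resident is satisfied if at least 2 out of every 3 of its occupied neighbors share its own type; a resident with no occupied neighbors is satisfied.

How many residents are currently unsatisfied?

Row 1: (1,1)S 2/3 ok · (1,2)S 2/4 unhappy
Row 2: (2,1)S 2/3 ok · (2,2)N 2/5 unhappy · (2,3)N 3/4 ok · (2,4)N 2/2 ok
Row 3: (3,3)N 5/6 ok
Row 4: (4,1)S 1/3 unhappy · (4,2)N 3/6 unhappy · (4,3)S 2/6 unhappy · (4,4)N 2/4 unhappy
Row 5: (5,1)N 2/5 unhappy · (5,2)S 3/8 unhappy · (5,3)N 4/7 unhappy · (5,4)S 1/4 unhappy
Row 6: (6,1)S 1/3 unhappy · (6,2)N 3/5 unhappy · (6,3)N 2/4 unhappy
Unsatisfied: (1,2), (2,2), (4,1), (4,2), (4,3), (4,4), (5,1), (5,2), (5,3), (5,4), (6,1), (6,2), (6,3) — 13 in total.

13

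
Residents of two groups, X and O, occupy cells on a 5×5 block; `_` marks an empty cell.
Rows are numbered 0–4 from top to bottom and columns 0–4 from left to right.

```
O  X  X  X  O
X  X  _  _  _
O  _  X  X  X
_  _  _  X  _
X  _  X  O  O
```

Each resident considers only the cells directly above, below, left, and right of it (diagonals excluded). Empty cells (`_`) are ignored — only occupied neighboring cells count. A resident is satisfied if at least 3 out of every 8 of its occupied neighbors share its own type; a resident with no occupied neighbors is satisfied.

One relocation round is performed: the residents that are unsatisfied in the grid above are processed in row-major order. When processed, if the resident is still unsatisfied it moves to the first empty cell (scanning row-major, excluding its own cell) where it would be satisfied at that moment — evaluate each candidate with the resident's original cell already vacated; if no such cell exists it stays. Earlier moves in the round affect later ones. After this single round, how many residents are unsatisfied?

Initially unsatisfied (in order): (0,0), (0,4), (1,0), (2,0), (4,2), (4,3).
  (0,0) → (1,4).
  (0,4): now satisfied by earlier moves; stays.
  (1,0): now satisfied by earlier moves; stays.
  (2,0) → (3,1).
  (4,2) → (0,0).
  (4,3): now satisfied by earlier moves; stays.
Resulting grid:
X X X X O
X X _ _ O
_ _ X X X
_ O _ X _
X _ _ O O
All satisfied now.

0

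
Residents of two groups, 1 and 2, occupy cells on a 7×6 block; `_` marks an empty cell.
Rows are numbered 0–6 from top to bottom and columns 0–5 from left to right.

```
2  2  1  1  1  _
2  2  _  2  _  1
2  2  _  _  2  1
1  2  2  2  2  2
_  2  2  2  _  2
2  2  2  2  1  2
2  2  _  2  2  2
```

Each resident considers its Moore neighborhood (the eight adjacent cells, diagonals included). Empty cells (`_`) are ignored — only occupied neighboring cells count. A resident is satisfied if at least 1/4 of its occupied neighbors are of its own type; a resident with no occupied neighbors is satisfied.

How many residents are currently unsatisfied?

Row 0: (0,0)2 3/3 ok · (0,1)2 3/4 ok · (0,2)1 1/4 ok · (0,3)1 2/3 ok · (0,4)1 2/3 ok
Row 1: (1,0)2 5/5 ok · (1,1)2 5/6 ok · (1,3)2 1/4 ok · (1,5)1 2/3 ok
Row 2: (2,0)2 4/5 ok · (2,1)2 5/6 ok · (2,4)2 4/6 ok · (2,5)1 1/4 ok
Row 3: (3,0)1 0/4 unhappy · (3,1)2 5/6 ok · (3,2)2 6/6 ok · (3,3)2 5/5 ok · (3,4)2 5/6 ok · (3,5)2 3/4 ok
Row 4: (4,1)2 6/7 ok · (4,2)2 8/8 ok · (4,3)2 6/7 ok · (4,5)2 3/4 ok
Row 5: (5,0)2 4/4 ok · (5,1)2 6/6 ok · (5,2)2 7/7 ok · (5,3)2 5/6 ok · (5,4)1 0/7 unhappy · (5,5)2 3/4 ok
Row 6: (6,0)2 3/3 ok · (6,1)2 4/4 ok · (6,3)2 3/4 ok · (6,4)2 4/5 ok · (6,5)2 2/3 ok
Unsatisfied: (3,0), (5,4) — 2 in total.

2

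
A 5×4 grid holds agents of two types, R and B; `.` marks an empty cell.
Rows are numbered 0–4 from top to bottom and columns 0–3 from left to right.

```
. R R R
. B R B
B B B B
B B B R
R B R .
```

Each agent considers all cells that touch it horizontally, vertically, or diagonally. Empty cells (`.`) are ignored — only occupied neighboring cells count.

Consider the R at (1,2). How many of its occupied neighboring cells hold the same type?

Occupied neighbors of (1,2): (0,1)=R, (0,2)=R, (0,3)=R, (1,1)=B, (1,3)=B, (2,1)=B, (2,2)=B, (2,3)=B.
Same type (R): 3 of 8.

3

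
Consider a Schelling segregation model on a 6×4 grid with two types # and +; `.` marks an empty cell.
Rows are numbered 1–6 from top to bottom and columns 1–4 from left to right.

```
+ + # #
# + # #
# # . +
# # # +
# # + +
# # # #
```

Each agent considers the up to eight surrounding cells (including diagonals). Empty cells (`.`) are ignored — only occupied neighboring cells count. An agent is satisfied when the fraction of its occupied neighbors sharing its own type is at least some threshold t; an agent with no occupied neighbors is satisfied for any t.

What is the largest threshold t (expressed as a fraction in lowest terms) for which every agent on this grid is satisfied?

1/4

(1,1)+ 2/3
(1,2)+ 2/5
(1,3)# 3/5
(1,4)# 3/3
(2,1)# 2/5
(2,2)+ 2/7
(2,3)# 4/7
(2,4)# 3/4
(3,1)# 4/5
(3,2)# 6/7
(3,4)+ 1/4
(4,1)# 5/5
(4,2)# 6/7
(4,3)# 3/7
(4,4)+ 3/4
(5,1)# 5/5
(5,2)# 7/8
(5,3)+ 2/8
(5,4)+ 2/5
(6,1)# 3/3
(6,2)# 4/5
(6,3)# 3/5
(6,4)# 1/3
The smallest same-type fraction is 1/4 at (3,4), which reduces to 1/4. Any threshold above that leaves this agent unsatisfied.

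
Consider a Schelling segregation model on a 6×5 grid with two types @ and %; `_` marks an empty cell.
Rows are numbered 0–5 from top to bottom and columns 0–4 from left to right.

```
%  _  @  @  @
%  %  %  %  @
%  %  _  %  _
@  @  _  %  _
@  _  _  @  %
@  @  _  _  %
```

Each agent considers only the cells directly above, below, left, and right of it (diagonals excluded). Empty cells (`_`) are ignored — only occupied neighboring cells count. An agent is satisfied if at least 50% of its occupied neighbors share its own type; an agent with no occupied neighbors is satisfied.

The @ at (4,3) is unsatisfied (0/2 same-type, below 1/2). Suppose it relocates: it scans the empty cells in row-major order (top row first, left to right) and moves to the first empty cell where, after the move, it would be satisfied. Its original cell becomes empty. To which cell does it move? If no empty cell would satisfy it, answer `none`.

Vacating (4,3). Empty cells in order:
  (0,1): 1/3 same-type → still unsatisfied.
  (2,2): 0/3 same-type → still unsatisfied.
  (2,4): 1/2 same-type → satisfied — stop here.

(2,4)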